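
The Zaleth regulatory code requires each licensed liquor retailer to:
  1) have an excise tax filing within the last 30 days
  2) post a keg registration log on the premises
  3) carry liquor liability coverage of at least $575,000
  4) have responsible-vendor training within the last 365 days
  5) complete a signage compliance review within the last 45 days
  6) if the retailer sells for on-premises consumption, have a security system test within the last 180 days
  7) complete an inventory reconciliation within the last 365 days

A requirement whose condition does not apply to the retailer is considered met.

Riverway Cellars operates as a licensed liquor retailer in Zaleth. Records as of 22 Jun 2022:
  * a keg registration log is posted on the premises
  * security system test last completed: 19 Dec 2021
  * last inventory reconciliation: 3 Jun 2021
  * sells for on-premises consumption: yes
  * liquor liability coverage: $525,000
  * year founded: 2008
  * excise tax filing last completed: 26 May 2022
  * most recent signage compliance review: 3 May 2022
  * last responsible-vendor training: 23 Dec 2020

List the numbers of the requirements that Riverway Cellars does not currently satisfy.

3, 4, 5, 6, 7

1. excise tax filing 27 days ago vs limit 30 → met
2. keg registration log present → met
3. liquor liability coverage $525,000 < $575,000 → not met
4. responsible-vendor training 546 days ago vs limit 365 → not met
5. signage compliance review 50 days ago vs limit 45 → not met
6. condition 'sells for on-premises consumption' holds; security system test 185 days ago vs limit 180 → not met
7. inventory reconciliation 384 days ago vs limit 365 → not met
Not met: 3, 4, 5, 6, 7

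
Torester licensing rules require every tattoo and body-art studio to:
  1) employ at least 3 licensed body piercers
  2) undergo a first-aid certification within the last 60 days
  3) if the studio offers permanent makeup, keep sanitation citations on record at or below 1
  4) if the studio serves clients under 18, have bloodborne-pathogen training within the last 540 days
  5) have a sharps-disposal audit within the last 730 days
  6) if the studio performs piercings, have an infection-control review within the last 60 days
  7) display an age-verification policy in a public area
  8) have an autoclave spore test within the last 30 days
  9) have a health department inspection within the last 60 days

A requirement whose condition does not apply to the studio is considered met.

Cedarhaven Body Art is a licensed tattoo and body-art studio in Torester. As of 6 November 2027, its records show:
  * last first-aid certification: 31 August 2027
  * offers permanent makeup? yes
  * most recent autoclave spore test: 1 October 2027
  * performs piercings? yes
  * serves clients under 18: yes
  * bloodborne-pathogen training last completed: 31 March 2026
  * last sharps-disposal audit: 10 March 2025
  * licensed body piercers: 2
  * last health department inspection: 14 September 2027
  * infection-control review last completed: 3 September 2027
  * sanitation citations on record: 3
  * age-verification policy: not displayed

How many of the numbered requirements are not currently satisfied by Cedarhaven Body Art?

1. licensed body piercers 2 < 3 → not met
2. first-aid certification 67 days ago vs limit 60 → not met
3. condition 'offers permanent makeup' holds; sanitation citations on record 3 > 1 → not met
4. condition 'serves clients under 18' holds; bloodborne-pathogen training 585 days ago vs limit 540 → not met
5. sharps-disposal audit 971 days ago vs limit 730 → not met
6. condition 'performs piercings' holds; infection-control review 64 days ago vs limit 60 → not met
7. age-verification policy absent → not met
8. autoclave spore test 36 days ago vs limit 30 → not met
9. health department inspection 53 days ago vs limit 60 → met
Not met: 8 of 9

8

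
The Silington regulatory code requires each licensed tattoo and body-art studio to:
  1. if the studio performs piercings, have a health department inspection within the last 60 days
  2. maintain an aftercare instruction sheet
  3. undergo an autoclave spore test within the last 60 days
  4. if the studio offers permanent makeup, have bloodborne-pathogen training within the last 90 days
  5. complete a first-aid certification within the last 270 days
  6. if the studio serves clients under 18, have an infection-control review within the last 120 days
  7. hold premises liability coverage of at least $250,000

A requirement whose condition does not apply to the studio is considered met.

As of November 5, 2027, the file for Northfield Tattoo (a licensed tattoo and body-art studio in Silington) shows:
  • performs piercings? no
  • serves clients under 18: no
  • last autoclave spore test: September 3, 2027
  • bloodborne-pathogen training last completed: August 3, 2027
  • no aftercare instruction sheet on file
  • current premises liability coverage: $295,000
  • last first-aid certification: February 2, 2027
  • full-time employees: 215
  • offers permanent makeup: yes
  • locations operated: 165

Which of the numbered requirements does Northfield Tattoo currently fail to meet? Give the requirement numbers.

1. condition 'performs piercings' does not hold → requirement n/a → met
2. aftercare instruction sheet absent → not met
3. autoclave spore test 63 days ago vs limit 60 → not met
4. condition 'offers permanent makeup' holds; bloodborne-pathogen training 94 days ago vs limit 90 → not met
5. first-aid certification 276 days ago vs limit 270 → not met
6. condition 'serves clients under 18' does not hold → requirement n/a → met
7. premises liability coverage $295,000 ≥ $250,000 → met
Not met: 2, 3, 4, 5

2, 3, 4, 5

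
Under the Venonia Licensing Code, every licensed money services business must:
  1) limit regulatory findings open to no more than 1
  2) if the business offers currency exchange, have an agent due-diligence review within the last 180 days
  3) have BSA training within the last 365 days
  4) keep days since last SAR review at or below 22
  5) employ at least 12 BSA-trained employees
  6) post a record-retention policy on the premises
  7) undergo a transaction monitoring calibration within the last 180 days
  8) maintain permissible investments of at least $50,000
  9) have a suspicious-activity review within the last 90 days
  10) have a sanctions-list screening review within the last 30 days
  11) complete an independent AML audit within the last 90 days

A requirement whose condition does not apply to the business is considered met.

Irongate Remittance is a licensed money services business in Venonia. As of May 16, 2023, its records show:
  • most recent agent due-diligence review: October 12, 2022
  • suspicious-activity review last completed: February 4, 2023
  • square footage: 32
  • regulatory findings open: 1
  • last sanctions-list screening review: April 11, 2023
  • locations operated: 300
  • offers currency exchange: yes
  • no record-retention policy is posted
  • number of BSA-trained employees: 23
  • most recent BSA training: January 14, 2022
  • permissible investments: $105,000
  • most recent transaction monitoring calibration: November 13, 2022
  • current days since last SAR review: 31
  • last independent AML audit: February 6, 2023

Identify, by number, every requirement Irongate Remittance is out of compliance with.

1. regulatory findings open 1 ≤ 1 → met
2. condition 'offers currency exchange' holds; agent due-diligence review 216 days ago vs limit 180 → not met
3. BSA training 487 days ago vs limit 365 → not met
4. days since last SAR review 31 > 22 → not met
5. BSA-trained employees 23 ≥ 12 → met
6. record-retention policy absent → not met
7. transaction monitoring calibration 184 days ago vs limit 180 → not met
8. permissible investments $105,000 ≥ $50,000 → met
9. suspicious-activity review 101 days ago vs limit 90 → not met
10. sanctions-list screening review 35 days ago vs limit 30 → not met
11. independent AML audit 99 days ago vs limit 90 → not met
Not met: 2, 3, 4, 6, 7, 9, 10, 11

2, 3, 4, 6, 7, 9, 10, 11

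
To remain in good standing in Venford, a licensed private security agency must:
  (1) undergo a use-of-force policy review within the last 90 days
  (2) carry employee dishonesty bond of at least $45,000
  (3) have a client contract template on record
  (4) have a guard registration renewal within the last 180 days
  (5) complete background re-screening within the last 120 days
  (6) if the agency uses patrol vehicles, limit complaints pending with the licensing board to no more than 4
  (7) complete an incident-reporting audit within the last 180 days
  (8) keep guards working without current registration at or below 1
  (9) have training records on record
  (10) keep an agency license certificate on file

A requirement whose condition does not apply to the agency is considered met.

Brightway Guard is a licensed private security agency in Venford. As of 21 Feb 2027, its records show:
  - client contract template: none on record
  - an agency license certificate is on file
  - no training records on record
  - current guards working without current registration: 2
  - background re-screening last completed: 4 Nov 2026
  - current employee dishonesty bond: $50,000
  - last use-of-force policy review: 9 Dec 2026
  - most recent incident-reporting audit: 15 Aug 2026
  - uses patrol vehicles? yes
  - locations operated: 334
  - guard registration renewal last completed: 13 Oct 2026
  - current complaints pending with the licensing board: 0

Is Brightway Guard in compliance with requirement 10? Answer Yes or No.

10. agency license certificate present → met

Yes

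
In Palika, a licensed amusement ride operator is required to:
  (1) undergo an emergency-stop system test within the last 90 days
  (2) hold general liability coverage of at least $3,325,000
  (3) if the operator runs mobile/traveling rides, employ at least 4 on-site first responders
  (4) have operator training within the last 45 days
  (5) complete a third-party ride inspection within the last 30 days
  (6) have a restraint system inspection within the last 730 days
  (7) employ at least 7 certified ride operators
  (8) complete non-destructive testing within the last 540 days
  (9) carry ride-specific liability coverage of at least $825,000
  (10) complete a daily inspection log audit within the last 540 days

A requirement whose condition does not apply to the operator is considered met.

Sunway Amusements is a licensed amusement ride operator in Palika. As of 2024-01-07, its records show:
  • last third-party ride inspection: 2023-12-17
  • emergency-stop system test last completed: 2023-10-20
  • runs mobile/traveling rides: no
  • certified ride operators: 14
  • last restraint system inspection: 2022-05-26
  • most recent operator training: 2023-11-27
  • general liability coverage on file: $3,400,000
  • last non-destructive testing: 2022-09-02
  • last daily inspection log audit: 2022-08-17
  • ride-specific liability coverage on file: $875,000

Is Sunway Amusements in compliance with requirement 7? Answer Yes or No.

Yes

7. certified ride operators 14 ≥ 7 → met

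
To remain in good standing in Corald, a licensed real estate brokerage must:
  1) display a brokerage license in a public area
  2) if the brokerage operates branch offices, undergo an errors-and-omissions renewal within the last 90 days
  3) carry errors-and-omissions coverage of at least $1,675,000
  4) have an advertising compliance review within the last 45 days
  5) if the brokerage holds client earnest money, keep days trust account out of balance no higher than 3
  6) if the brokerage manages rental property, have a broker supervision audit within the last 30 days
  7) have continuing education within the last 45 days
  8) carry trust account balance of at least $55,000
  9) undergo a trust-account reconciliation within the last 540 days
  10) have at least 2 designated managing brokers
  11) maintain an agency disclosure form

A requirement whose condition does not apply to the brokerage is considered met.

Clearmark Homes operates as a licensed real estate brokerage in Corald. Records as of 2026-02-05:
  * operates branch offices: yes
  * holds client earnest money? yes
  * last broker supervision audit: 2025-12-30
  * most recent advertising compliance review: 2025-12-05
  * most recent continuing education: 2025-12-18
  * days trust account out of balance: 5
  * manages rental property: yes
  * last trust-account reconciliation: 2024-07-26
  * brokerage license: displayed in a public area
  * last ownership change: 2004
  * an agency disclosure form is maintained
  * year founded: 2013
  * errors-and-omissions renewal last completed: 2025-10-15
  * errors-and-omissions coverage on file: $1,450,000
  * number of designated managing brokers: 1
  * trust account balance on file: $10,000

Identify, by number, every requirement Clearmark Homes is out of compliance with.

2, 3, 4, 5, 6, 7, 8, 9, 10

1. brokerage license present → met
2. condition 'operates branch offices' holds; errors-and-omissions renewal 113 days ago vs limit 90 → not met
3. errors-and-omissions coverage $1,450,000 < $1,675,000 → not met
4. advertising compliance review 62 days ago vs limit 45 → not met
5. condition 'holds client earnest money' holds; days trust account out of balance 5 > 3 → not met
6. condition 'manages rental property' holds; broker supervision audit 37 days ago vs limit 30 → not met
7. continuing education 49 days ago vs limit 45 → not met
8. trust account balance $10,000 < $55,000 → not met
9. trust-account reconciliation 559 days ago vs limit 540 → not met
10. designated managing brokers 1 < 2 → not met
11. agency disclosure form present → met
Not met: 2, 3, 4, 5, 6, 7, 8, 9, 10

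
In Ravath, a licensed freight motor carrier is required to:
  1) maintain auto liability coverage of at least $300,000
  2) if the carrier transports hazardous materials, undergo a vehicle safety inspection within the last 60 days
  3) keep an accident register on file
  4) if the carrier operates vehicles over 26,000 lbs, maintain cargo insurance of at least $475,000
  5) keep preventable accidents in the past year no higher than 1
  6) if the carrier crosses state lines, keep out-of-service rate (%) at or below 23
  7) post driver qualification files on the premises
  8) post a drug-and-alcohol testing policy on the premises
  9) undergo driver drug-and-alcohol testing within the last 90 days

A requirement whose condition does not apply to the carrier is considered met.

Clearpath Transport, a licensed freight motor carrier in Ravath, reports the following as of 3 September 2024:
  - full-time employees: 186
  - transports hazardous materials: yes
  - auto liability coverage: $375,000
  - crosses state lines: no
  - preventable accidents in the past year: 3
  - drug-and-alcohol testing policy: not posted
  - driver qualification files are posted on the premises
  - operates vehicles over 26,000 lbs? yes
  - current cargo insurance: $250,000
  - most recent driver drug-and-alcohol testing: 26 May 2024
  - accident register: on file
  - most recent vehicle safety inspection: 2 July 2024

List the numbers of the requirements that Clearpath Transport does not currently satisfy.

2, 4, 5, 8, 9

1. auto liability coverage $375,000 ≥ $300,000 → met
2. condition 'transports hazardous materials' holds; vehicle safety inspection 63 days ago vs limit 60 → not met
3. accident register present → met
4. condition 'operates vehicles over 26,000 lbs' holds; cargo insurance $250,000 < $475,000 → not met
5. preventable accidents in the past year 3 > 1 → not met
6. condition 'crosses state lines' does not hold → requirement n/a → met
7. driver qualification files present → met
8. drug-and-alcohol testing policy absent → not met
9. driver drug-and-alcohol testing 100 days ago vs limit 90 → not met
Not met: 2, 4, 5, 8, 9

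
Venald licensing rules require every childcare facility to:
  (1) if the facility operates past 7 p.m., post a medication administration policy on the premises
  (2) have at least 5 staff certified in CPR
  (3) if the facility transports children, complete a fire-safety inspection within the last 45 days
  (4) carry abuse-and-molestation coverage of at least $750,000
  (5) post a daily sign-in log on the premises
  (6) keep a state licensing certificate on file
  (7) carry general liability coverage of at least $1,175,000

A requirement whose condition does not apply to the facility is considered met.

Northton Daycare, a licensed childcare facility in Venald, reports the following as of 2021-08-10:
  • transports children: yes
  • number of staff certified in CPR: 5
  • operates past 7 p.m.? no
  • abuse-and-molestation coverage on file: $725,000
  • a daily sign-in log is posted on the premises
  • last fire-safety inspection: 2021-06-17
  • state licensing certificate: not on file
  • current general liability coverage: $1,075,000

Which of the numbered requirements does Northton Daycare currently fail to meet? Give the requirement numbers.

1. condition 'operates past 7 p.m.' does not hold → requirement n/a → met
2. staff certified in CPR 5 ≥ 5 → met
3. condition 'transports children' holds; fire-safety inspection 54 days ago vs limit 45 → not met
4. abuse-and-molestation coverage $725,000 < $750,000 → not met
5. daily sign-in log present → met
6. state licensing certificate absent → not met
7. general liability coverage $1,075,000 < $1,175,000 → not met
Not met: 3, 4, 6, 7

3, 4, 6, 7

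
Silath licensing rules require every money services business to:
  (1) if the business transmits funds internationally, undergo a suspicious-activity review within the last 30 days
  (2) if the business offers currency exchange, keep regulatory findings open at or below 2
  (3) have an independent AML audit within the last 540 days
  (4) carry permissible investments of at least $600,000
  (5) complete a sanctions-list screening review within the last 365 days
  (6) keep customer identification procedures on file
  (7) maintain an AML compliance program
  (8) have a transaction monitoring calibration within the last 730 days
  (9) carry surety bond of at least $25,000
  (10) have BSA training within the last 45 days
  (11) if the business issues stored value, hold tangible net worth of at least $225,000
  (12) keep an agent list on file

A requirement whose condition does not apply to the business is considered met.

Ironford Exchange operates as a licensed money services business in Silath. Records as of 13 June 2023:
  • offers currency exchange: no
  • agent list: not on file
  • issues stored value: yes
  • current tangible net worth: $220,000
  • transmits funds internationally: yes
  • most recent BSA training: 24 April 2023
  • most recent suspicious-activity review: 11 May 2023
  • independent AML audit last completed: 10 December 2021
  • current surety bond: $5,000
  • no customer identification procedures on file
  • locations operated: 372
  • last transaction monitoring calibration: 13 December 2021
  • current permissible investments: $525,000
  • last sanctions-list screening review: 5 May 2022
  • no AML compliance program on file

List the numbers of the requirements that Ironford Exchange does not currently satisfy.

1. condition 'transmits funds internationally' holds; suspicious-activity review 33 days ago vs limit 30 → not met
2. condition 'offers currency exchange' does not hold → requirement n/a → met
3. independent AML audit 550 days ago vs limit 540 → not met
4. permissible investments $525,000 < $600,000 → not met
5. sanctions-list screening review 404 days ago vs limit 365 → not met
6. customer identification procedures absent → not met
7. AML compliance program absent → not met
8. transaction monitoring calibration 547 days ago vs limit 730 → met
9. surety bond $5,000 < $25,000 → not met
10. BSA training 50 days ago vs limit 45 → not met
11. condition 'issues stored value' holds; tangible net worth $220,000 < $225,000 → not met
12. agent list absent → not met
Not met: 1, 3, 4, 5, 6, 7, 9, 10, 11, 12

1, 3, 4, 5, 6, 7, 9, 10, 11, 12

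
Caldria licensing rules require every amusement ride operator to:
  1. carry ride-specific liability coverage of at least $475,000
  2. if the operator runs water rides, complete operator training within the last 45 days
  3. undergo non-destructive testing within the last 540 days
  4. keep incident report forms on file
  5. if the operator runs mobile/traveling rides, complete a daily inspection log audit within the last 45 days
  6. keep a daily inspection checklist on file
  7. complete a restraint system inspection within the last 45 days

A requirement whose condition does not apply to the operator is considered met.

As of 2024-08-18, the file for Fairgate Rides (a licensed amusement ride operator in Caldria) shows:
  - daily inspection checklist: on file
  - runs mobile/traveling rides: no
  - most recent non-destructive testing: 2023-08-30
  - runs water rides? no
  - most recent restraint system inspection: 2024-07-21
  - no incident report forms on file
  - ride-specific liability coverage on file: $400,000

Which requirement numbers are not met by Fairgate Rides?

1, 4

1. ride-specific liability coverage $400,000 < $475,000 → not met
2. condition 'runs water rides' does not hold → requirement n/a → met
3. non-destructive testing 354 days ago vs limit 540 → met
4. incident report forms absent → not met
5. condition 'runs mobile/traveling rides' does not hold → requirement n/a → met
6. daily inspection checklist present → met
7. restraint system inspection 28 days ago vs limit 45 → met
Not met: 1, 4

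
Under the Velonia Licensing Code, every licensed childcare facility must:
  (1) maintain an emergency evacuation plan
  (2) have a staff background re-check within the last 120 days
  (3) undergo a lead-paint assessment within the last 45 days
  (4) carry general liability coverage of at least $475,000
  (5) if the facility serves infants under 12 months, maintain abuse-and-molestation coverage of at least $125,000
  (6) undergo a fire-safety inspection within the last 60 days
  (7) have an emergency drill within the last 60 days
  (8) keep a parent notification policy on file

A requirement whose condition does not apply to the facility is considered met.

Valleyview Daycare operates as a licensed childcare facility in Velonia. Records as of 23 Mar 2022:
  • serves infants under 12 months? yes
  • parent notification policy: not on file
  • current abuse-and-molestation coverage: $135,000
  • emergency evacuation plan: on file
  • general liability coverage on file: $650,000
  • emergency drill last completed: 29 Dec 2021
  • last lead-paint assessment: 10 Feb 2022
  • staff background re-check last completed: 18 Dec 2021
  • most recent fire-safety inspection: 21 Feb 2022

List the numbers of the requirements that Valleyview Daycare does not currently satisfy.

1. emergency evacuation plan present → met
2. staff background re-check 95 days ago vs limit 120 → met
3. lead-paint assessment 41 days ago vs limit 45 → met
4. general liability coverage $650,000 ≥ $475,000 → met
5. condition 'serves infants under 12 months' holds; abuse-and-molestation coverage $135,000 ≥ $125,000 → met
6. fire-safety inspection 30 days ago vs limit 60 → met
7. emergency drill 84 days ago vs limit 60 → not met
8. parent notification policy absent → not met
Not met: 7, 8

7, 8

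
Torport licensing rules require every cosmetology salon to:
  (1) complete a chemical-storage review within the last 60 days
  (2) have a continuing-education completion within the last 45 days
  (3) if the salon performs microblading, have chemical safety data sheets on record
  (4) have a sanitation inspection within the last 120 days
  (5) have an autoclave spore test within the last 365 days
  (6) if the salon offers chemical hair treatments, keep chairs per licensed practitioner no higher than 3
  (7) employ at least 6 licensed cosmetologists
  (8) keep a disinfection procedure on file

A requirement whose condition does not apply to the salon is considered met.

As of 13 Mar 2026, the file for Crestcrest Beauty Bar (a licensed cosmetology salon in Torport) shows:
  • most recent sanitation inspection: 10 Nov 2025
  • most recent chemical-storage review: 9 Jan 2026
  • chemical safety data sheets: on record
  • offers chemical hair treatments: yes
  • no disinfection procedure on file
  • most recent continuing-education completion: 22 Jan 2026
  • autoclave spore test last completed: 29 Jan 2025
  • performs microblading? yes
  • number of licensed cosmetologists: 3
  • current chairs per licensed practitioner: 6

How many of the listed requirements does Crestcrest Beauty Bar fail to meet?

7

1. chemical-storage review 63 days ago vs limit 60 → not met
2. continuing-education completion 50 days ago vs limit 45 → not met
3. condition 'performs microblading' holds; chemical safety data sheets present → met
4. sanitation inspection 123 days ago vs limit 120 → not met
5. autoclave spore test 408 days ago vs limit 365 → not met
6. condition 'offers chemical hair treatments' holds; chairs per licensed practitioner 6 > 3 → not met
7. licensed cosmetologists 3 < 6 → not met
8. disinfection procedure absent → not met
Not met: 7 of 8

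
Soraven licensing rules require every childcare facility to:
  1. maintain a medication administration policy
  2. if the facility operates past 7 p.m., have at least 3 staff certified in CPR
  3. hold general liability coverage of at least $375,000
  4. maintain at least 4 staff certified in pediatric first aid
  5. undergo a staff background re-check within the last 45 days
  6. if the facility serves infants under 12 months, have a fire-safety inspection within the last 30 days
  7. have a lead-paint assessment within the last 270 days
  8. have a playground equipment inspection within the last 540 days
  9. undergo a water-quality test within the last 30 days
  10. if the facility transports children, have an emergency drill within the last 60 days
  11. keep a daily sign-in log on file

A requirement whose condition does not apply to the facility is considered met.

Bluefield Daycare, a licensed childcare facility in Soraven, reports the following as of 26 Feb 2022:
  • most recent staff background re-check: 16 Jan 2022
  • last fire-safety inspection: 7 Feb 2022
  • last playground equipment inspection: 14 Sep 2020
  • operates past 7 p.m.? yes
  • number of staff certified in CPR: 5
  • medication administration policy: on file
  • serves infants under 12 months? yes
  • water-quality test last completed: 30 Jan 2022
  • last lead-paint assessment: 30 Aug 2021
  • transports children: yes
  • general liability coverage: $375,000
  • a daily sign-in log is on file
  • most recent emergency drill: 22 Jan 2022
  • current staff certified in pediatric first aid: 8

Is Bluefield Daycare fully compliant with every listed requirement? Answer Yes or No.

Yes

1. medication administration policy present → met
2. condition 'operates past 7 p.m.' holds; staff certified in CPR 5 ≥ 3 → met
3. general liability coverage $375,000 ≥ $375,000 → met
4. staff certified in pediatric first aid 8 ≥ 4 → met
5. staff background re-check 41 days ago vs limit 45 → met
6. condition 'serves infants under 12 months' holds; fire-safety inspection 19 days ago vs limit 30 → met
7. lead-paint assessment 180 days ago vs limit 270 → met
8. playground equipment inspection 530 days ago vs limit 540 → met
9. water-quality test 27 days ago vs limit 30 → met
10. condition 'transports children' holds; emergency drill 35 days ago vs limit 60 → met
11. daily sign-in log present → met
All met.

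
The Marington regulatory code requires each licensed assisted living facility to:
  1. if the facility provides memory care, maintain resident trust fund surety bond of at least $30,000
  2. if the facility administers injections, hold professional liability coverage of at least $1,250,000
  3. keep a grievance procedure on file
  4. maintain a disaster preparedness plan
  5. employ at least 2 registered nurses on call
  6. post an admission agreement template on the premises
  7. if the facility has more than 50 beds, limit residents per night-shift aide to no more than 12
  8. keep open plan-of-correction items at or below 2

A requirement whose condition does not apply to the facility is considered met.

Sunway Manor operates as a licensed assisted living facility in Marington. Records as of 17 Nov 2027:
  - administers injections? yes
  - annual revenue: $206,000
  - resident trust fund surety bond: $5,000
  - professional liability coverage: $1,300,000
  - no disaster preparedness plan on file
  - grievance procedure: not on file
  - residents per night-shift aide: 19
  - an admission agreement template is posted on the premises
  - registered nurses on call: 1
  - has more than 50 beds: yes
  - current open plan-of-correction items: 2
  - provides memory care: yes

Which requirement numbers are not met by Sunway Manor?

1, 3, 4, 5, 7

1. condition 'provides memory care' holds; resident trust fund surety bond $5,000 < $30,000 → not met
2. condition 'administers injections' holds; professional liability coverage $1,300,000 ≥ $1,250,000 → met
3. grievance procedure absent → not met
4. disaster preparedness plan absent → not met
5. registered nurses on call 1 < 2 → not met
6. admission agreement template present → met
7. condition 'has more than 50 beds' holds; residents per night-shift aide 19 > 12 → not met
8. open plan-of-correction items 2 ≤ 2 → met
Not met: 1, 3, 4, 5, 7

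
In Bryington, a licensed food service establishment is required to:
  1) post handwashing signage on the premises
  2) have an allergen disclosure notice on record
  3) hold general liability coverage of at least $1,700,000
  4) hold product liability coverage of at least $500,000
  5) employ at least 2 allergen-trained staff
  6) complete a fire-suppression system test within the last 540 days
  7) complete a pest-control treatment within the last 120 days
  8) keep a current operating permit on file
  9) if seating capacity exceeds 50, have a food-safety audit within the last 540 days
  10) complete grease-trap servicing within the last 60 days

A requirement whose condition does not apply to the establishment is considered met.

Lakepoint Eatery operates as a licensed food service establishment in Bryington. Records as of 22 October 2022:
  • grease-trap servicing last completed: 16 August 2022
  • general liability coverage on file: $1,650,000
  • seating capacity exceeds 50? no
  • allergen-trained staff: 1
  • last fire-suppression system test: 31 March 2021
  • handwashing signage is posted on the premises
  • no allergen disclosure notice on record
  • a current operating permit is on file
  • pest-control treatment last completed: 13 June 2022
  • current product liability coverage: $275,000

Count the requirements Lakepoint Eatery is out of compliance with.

1. handwashing signage present → met
2. allergen disclosure notice absent → not met
3. general liability coverage $1,650,000 < $1,700,000 → not met
4. product liability coverage $275,000 < $500,000 → not met
5. allergen-trained staff 1 < 2 → not met
6. fire-suppression system test 570 days ago vs limit 540 → not met
7. pest-control treatment 131 days ago vs limit 120 → not met
8. current operating permit present → met
9. condition 'seating capacity exceeds 50' does not hold → requirement n/a → met
10. grease-trap servicing 67 days ago vs limit 60 → not met
Not met: 7 of 10

7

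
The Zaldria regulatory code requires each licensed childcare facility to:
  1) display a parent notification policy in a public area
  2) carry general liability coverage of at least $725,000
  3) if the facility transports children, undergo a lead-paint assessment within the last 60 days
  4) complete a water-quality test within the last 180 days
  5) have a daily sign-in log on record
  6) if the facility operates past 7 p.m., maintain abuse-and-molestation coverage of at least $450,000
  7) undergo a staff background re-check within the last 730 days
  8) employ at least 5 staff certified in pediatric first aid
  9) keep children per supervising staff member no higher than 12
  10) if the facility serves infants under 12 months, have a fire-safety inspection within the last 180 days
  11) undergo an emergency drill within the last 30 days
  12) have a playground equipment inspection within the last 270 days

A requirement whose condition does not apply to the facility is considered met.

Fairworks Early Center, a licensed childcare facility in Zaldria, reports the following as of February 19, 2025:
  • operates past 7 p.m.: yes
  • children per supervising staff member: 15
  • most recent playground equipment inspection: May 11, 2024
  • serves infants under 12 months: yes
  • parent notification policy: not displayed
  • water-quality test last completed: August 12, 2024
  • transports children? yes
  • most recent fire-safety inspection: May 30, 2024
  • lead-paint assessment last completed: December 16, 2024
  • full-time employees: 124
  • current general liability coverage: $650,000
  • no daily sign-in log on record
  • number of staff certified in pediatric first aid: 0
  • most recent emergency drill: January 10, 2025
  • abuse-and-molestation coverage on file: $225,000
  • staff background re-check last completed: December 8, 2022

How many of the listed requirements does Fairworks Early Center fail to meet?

12

1. parent notification policy absent → not met
2. general liability coverage $650,000 < $725,000 → not met
3. condition 'transports children' holds; lead-paint assessment 65 days ago vs limit 60 → not met
4. water-quality test 191 days ago vs limit 180 → not met
5. daily sign-in log absent → not met
6. condition 'operates past 7 p.m.' holds; abuse-and-molestation coverage $225,000 < $450,000 → not met
7. staff background re-check 804 days ago vs limit 730 → not met
8. staff certified in pediatric first aid 0 < 5 → not met
9. children per supervising staff member 15 > 12 → not met
10. condition 'serves infants under 12 months' holds; fire-safety inspection 265 days ago vs limit 180 → not met
11. emergency drill 40 days ago vs limit 30 → not met
12. playground equipment inspection 284 days ago vs limit 270 → not met
Not met: 12 of 12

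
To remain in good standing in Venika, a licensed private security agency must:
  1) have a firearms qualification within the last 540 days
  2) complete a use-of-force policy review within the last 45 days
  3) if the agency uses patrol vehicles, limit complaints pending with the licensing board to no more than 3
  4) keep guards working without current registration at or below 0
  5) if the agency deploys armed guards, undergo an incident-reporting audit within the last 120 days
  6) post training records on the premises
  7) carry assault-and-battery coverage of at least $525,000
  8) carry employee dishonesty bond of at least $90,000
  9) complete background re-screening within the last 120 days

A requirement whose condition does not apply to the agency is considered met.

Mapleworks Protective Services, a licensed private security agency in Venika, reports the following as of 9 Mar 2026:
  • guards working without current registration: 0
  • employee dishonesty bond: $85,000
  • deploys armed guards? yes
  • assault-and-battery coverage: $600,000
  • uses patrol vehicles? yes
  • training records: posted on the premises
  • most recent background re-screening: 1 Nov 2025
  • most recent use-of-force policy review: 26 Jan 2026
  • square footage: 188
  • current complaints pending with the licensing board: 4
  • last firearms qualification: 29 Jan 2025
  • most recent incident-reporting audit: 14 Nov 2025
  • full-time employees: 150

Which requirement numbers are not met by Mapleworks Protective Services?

1. firearms qualification 404 days ago vs limit 540 → met
2. use-of-force policy review 42 days ago vs limit 45 → met
3. condition 'uses patrol vehicles' holds; complaints pending with the licensing board 4 > 3 → not met
4. guards working without current registration 0 ≤ 0 → met
5. condition 'deploys armed guards' holds; incident-reporting audit 115 days ago vs limit 120 → met
6. training records present → met
7. assault-and-battery coverage $600,000 ≥ $525,000 → met
8. employee dishonesty bond $85,000 < $90,000 → not met
9. background re-screening 128 days ago vs limit 120 → not met
Not met: 3, 8, 9

3, 8, 9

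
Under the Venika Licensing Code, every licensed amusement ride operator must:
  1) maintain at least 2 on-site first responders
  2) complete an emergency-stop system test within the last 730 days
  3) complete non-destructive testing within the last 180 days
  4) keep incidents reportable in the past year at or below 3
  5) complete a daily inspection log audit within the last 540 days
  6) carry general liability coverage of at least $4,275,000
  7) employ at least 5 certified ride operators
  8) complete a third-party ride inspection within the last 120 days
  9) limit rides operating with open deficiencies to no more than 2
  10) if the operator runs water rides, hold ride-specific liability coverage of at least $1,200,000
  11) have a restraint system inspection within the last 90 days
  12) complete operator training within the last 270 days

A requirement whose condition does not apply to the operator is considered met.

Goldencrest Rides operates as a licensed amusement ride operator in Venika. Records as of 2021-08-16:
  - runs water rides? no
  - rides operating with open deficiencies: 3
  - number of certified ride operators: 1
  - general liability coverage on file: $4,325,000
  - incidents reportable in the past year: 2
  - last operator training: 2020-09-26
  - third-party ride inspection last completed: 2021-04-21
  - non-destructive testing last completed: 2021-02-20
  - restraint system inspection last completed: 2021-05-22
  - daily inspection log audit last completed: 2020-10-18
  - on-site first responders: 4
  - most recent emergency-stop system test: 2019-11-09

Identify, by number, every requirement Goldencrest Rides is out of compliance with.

1. on-site first responders 4 ≥ 2 → met
2. emergency-stop system test 646 days ago vs limit 730 → met
3. non-destructive testing 177 days ago vs limit 180 → met
4. incidents reportable in the past year 2 ≤ 3 → met
5. daily inspection log audit 302 days ago vs limit 540 → met
6. general liability coverage $4,325,000 ≥ $4,275,000 → met
7. certified ride operators 1 < 5 → not met
8. third-party ride inspection 117 days ago vs limit 120 → met
9. rides operating with open deficiencies 3 > 2 → not met
10. condition 'runs water rides' does not hold → requirement n/a → met
11. restraint system inspection 86 days ago vs limit 90 → met
12. operator training 324 days ago vs limit 270 → not met
Not met: 7, 9, 12

7, 9, 12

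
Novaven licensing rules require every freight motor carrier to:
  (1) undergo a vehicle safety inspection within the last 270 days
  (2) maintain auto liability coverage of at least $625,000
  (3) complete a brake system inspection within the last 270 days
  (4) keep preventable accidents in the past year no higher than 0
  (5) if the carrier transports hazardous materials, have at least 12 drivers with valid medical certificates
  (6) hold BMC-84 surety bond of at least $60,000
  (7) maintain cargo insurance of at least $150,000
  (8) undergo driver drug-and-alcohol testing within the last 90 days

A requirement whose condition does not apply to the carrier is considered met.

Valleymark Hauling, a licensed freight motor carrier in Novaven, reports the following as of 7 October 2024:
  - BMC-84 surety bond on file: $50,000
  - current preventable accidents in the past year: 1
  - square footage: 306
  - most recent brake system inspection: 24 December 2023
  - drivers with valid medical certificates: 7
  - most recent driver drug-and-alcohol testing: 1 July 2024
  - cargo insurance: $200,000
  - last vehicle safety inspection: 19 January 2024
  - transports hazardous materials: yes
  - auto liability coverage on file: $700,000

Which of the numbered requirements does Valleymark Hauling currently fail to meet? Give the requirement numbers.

1. vehicle safety inspection 262 days ago vs limit 270 → met
2. auto liability coverage $700,000 ≥ $625,000 → met
3. brake system inspection 288 days ago vs limit 270 → not met
4. preventable accidents in the past year 1 > 0 → not met
5. condition 'transports hazardous materials' holds; drivers with valid medical certificates 7 < 12 → not met
6. BMC-84 surety bond $50,000 < $60,000 → not met
7. cargo insurance $200,000 ≥ $150,000 → met
8. driver drug-and-alcohol testing 98 days ago vs limit 90 → not met
Not met: 3, 4, 5, 6, 8

3, 4, 5, 6, 8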